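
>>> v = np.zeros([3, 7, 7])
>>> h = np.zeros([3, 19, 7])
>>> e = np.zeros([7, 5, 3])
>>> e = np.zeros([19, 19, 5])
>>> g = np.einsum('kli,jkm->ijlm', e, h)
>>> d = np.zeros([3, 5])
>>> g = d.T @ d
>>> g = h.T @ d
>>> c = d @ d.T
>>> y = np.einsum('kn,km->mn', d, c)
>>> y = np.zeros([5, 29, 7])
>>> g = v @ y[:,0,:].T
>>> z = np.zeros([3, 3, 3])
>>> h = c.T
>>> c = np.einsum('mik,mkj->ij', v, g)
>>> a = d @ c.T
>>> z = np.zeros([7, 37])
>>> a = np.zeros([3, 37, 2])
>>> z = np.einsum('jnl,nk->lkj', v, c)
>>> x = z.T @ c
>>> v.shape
(3, 7, 7)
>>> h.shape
(3, 3)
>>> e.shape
(19, 19, 5)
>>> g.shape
(3, 7, 5)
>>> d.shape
(3, 5)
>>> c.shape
(7, 5)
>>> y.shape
(5, 29, 7)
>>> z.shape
(7, 5, 3)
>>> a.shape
(3, 37, 2)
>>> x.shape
(3, 5, 5)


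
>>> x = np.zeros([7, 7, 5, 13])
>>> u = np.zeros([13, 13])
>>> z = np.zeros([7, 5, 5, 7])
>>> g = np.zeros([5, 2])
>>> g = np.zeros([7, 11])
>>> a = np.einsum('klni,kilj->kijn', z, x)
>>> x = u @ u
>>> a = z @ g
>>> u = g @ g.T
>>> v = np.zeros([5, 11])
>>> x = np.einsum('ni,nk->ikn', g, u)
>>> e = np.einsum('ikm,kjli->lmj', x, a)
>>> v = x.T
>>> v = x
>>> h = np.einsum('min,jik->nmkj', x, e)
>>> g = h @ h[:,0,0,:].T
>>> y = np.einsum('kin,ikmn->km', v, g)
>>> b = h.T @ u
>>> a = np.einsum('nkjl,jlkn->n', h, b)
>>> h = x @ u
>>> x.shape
(11, 7, 7)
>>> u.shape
(7, 7)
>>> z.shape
(7, 5, 5, 7)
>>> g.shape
(7, 11, 5, 7)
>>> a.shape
(7,)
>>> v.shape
(11, 7, 7)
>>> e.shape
(5, 7, 5)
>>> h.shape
(11, 7, 7)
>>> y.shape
(11, 5)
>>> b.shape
(5, 5, 11, 7)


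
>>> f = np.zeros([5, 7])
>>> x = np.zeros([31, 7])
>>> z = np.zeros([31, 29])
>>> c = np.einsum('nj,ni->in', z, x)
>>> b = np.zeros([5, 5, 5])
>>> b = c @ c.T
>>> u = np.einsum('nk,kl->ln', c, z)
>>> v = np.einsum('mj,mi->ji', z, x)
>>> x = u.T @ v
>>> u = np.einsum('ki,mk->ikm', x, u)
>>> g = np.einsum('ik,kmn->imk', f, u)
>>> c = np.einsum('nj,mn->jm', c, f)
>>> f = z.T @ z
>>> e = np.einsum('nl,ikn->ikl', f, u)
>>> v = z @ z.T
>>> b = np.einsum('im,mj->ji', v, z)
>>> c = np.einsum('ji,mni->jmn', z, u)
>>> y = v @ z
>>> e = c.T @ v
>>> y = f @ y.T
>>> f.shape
(29, 29)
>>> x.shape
(7, 7)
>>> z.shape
(31, 29)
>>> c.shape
(31, 7, 7)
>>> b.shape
(29, 31)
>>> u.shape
(7, 7, 29)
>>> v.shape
(31, 31)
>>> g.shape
(5, 7, 7)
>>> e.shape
(7, 7, 31)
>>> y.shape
(29, 31)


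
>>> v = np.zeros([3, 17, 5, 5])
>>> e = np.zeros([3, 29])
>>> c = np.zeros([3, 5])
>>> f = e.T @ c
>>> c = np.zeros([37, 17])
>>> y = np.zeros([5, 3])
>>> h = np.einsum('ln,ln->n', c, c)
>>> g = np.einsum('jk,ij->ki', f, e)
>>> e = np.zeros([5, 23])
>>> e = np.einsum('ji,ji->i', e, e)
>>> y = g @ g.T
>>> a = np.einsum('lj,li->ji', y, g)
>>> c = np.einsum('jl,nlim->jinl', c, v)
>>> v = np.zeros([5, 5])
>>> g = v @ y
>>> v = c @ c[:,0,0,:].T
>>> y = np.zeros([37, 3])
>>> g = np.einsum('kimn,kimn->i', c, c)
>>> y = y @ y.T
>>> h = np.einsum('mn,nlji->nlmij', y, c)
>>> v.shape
(37, 5, 3, 37)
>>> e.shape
(23,)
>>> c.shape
(37, 5, 3, 17)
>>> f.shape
(29, 5)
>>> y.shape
(37, 37)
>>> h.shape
(37, 5, 37, 17, 3)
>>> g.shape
(5,)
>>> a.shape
(5, 3)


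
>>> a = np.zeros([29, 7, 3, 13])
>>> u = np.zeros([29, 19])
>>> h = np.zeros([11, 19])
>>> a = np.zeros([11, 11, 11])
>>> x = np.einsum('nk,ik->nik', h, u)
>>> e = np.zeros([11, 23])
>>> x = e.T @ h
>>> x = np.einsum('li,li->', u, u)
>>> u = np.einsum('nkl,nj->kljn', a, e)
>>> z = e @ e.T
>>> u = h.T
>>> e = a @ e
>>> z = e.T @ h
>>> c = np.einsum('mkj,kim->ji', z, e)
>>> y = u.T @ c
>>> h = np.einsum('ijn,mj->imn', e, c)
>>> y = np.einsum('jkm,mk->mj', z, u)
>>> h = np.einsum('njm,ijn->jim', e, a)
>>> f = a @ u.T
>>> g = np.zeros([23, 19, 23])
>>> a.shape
(11, 11, 11)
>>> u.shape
(19, 11)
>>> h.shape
(11, 11, 23)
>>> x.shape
()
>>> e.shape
(11, 11, 23)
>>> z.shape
(23, 11, 19)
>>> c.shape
(19, 11)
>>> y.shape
(19, 23)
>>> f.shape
(11, 11, 19)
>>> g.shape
(23, 19, 23)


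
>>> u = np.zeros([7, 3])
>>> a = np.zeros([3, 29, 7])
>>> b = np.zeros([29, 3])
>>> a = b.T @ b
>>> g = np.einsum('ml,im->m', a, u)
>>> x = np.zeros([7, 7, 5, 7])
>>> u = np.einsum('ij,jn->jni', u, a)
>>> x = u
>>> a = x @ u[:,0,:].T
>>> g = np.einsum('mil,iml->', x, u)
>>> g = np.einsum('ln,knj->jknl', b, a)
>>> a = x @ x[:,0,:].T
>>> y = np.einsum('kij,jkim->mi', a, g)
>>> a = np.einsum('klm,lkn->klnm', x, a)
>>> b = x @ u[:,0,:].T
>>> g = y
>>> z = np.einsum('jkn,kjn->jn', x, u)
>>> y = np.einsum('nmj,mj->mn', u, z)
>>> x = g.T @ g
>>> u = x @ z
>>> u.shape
(3, 7)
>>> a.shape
(3, 3, 3, 7)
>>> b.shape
(3, 3, 3)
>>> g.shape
(29, 3)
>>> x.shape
(3, 3)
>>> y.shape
(3, 3)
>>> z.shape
(3, 7)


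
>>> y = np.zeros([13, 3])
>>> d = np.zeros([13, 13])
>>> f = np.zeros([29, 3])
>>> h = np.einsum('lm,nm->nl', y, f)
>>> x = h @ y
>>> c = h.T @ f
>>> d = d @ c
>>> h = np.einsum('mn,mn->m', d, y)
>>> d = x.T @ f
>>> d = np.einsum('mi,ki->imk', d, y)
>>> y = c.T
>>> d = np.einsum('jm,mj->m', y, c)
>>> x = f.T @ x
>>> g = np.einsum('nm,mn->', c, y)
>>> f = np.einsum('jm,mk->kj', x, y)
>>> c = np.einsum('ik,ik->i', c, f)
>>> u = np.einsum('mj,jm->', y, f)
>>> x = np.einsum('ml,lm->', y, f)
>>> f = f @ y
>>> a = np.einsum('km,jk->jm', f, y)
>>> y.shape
(3, 13)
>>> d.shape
(13,)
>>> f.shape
(13, 13)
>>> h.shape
(13,)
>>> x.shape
()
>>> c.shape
(13,)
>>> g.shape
()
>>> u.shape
()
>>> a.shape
(3, 13)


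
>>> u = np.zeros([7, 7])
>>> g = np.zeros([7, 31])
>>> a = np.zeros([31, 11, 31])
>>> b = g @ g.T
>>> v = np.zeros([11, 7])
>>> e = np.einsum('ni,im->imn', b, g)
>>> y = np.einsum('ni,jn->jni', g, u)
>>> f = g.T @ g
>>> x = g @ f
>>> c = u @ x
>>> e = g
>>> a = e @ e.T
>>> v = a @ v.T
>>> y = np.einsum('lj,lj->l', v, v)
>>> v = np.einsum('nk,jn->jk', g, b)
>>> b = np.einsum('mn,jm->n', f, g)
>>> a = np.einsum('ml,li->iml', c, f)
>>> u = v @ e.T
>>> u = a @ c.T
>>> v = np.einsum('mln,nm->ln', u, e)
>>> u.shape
(31, 7, 7)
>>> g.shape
(7, 31)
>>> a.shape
(31, 7, 31)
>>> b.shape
(31,)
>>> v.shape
(7, 7)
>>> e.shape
(7, 31)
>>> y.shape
(7,)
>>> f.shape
(31, 31)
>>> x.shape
(7, 31)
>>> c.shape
(7, 31)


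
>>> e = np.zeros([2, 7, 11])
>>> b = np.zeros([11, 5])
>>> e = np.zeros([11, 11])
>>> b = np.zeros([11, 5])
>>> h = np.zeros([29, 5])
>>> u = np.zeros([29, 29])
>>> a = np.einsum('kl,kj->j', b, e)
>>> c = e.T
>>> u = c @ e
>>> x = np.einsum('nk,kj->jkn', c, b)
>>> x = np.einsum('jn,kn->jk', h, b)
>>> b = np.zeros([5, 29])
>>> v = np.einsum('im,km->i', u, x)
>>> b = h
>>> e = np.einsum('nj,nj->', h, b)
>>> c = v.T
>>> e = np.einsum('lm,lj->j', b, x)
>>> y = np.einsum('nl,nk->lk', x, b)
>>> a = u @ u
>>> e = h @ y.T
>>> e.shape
(29, 11)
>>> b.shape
(29, 5)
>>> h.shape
(29, 5)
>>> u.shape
(11, 11)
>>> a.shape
(11, 11)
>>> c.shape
(11,)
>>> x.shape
(29, 11)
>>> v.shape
(11,)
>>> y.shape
(11, 5)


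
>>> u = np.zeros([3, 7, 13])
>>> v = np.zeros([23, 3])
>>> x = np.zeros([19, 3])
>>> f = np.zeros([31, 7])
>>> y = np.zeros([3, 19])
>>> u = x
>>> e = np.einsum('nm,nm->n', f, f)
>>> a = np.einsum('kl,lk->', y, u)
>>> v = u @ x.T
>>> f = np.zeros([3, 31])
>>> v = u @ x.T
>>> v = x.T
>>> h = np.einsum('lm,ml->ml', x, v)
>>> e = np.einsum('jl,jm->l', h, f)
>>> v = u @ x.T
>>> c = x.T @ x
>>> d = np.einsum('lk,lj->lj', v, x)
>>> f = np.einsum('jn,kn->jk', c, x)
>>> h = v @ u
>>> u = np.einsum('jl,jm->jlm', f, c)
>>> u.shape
(3, 19, 3)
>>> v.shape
(19, 19)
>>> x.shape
(19, 3)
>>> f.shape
(3, 19)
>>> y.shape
(3, 19)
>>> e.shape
(19,)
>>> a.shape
()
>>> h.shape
(19, 3)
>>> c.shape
(3, 3)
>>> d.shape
(19, 3)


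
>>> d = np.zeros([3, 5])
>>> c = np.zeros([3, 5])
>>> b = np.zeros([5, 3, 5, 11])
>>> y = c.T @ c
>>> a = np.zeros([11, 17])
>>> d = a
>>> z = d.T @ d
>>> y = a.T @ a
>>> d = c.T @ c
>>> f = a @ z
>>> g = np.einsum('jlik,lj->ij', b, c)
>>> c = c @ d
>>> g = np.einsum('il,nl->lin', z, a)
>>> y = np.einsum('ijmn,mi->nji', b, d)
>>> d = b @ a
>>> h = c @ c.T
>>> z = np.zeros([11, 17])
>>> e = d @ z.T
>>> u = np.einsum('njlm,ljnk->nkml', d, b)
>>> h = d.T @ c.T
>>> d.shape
(5, 3, 5, 17)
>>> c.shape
(3, 5)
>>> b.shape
(5, 3, 5, 11)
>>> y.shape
(11, 3, 5)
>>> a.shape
(11, 17)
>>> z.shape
(11, 17)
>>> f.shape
(11, 17)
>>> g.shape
(17, 17, 11)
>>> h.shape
(17, 5, 3, 3)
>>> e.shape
(5, 3, 5, 11)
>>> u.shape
(5, 11, 17, 5)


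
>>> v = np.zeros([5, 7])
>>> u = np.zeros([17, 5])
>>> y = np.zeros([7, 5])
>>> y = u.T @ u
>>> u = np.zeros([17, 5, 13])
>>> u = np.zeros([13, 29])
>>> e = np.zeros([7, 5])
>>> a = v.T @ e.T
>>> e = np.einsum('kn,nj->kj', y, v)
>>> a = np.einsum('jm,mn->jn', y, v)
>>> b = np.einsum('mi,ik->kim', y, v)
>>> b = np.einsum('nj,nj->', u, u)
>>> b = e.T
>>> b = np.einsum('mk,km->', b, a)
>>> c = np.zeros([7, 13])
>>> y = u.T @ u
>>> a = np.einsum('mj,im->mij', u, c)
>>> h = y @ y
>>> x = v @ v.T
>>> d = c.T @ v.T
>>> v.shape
(5, 7)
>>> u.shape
(13, 29)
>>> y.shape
(29, 29)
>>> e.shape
(5, 7)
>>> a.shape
(13, 7, 29)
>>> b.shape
()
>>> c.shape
(7, 13)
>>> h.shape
(29, 29)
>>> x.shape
(5, 5)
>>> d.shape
(13, 5)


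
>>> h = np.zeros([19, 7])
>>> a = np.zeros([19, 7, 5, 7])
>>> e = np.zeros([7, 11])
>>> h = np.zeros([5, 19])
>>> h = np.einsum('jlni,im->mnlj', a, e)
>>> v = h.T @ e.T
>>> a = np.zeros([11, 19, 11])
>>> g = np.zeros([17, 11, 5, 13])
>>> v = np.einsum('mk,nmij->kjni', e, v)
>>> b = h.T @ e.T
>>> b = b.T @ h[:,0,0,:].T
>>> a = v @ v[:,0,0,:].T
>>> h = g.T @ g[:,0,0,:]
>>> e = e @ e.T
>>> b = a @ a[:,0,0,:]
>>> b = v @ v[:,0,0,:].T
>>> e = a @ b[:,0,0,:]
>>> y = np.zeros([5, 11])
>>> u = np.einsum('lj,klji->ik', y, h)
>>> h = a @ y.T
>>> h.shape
(11, 7, 19, 5)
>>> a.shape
(11, 7, 19, 11)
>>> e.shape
(11, 7, 19, 11)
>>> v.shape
(11, 7, 19, 5)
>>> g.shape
(17, 11, 5, 13)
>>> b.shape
(11, 7, 19, 11)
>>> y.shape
(5, 11)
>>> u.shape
(13, 13)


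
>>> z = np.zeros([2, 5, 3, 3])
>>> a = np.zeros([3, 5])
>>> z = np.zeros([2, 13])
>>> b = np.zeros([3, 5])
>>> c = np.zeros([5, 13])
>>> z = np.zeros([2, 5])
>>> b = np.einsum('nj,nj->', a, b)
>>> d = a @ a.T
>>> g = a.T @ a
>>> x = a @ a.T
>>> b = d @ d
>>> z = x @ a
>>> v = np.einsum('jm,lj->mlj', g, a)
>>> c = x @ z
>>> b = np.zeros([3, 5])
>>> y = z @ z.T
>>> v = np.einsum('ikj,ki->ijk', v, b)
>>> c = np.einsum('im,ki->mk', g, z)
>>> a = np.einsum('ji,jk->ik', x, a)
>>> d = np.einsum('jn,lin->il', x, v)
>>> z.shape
(3, 5)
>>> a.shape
(3, 5)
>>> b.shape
(3, 5)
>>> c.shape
(5, 3)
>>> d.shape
(5, 5)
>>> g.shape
(5, 5)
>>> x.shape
(3, 3)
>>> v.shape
(5, 5, 3)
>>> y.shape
(3, 3)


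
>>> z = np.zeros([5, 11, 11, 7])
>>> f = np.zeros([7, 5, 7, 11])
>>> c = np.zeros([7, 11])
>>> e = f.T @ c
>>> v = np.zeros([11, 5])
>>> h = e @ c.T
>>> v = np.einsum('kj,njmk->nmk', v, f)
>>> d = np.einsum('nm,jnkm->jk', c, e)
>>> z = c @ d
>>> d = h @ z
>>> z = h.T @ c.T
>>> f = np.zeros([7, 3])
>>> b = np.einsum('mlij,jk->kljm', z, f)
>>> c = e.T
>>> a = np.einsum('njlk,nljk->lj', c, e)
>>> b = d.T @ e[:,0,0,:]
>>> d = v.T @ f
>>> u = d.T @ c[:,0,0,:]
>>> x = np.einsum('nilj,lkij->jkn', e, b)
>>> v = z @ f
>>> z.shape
(7, 5, 7, 7)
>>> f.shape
(7, 3)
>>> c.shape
(11, 5, 7, 11)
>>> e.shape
(11, 7, 5, 11)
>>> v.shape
(7, 5, 7, 3)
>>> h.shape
(11, 7, 5, 7)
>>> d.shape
(11, 7, 3)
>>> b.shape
(5, 5, 7, 11)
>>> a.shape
(7, 5)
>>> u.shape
(3, 7, 11)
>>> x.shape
(11, 5, 11)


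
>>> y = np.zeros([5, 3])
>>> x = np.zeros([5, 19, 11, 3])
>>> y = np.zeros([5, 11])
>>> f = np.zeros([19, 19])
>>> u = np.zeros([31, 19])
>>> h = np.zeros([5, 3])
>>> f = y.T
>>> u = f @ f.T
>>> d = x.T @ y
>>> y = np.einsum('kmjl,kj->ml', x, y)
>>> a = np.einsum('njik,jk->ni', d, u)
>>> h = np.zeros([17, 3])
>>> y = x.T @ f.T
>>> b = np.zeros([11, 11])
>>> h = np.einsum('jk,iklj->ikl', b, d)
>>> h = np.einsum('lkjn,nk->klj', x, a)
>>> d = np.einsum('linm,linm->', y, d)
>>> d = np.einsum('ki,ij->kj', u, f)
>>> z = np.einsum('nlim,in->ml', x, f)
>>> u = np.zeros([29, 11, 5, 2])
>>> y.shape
(3, 11, 19, 11)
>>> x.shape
(5, 19, 11, 3)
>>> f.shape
(11, 5)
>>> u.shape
(29, 11, 5, 2)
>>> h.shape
(19, 5, 11)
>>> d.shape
(11, 5)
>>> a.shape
(3, 19)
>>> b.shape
(11, 11)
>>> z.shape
(3, 19)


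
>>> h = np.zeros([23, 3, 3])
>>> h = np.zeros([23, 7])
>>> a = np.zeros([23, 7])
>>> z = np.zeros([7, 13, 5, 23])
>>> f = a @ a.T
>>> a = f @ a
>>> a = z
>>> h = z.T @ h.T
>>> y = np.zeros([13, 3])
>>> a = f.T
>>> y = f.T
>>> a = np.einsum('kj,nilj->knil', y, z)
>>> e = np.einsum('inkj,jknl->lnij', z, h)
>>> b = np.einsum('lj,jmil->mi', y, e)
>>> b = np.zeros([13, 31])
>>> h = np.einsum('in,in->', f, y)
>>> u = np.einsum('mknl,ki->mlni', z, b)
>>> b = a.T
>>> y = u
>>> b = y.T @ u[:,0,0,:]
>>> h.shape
()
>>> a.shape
(23, 7, 13, 5)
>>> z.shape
(7, 13, 5, 23)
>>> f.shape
(23, 23)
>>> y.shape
(7, 23, 5, 31)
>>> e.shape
(23, 13, 7, 23)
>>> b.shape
(31, 5, 23, 31)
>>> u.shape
(7, 23, 5, 31)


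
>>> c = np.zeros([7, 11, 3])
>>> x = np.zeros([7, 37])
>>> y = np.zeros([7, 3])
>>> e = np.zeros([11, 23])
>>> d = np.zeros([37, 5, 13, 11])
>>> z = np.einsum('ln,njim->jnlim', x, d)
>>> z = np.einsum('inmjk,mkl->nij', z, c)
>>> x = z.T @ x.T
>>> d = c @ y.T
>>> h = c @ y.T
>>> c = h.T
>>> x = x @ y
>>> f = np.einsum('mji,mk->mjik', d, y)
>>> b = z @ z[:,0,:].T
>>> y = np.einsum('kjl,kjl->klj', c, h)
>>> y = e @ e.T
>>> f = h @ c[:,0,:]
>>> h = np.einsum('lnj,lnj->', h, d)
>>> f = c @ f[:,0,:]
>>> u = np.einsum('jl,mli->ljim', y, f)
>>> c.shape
(7, 11, 7)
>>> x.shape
(13, 5, 3)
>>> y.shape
(11, 11)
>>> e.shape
(11, 23)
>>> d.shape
(7, 11, 7)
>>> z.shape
(37, 5, 13)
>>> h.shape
()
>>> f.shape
(7, 11, 7)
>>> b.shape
(37, 5, 37)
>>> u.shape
(11, 11, 7, 7)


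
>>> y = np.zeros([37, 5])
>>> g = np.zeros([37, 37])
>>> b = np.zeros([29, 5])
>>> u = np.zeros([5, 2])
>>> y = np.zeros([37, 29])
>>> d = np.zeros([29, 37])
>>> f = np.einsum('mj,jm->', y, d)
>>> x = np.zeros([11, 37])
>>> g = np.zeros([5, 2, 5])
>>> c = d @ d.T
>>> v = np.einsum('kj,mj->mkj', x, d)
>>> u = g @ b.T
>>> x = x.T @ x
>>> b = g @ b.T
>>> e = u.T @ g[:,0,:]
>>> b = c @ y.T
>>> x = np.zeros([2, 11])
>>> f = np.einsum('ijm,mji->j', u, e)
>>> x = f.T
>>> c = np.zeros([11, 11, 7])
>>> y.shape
(37, 29)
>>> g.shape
(5, 2, 5)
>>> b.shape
(29, 37)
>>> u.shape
(5, 2, 29)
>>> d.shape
(29, 37)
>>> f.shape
(2,)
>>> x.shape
(2,)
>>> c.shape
(11, 11, 7)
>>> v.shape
(29, 11, 37)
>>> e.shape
(29, 2, 5)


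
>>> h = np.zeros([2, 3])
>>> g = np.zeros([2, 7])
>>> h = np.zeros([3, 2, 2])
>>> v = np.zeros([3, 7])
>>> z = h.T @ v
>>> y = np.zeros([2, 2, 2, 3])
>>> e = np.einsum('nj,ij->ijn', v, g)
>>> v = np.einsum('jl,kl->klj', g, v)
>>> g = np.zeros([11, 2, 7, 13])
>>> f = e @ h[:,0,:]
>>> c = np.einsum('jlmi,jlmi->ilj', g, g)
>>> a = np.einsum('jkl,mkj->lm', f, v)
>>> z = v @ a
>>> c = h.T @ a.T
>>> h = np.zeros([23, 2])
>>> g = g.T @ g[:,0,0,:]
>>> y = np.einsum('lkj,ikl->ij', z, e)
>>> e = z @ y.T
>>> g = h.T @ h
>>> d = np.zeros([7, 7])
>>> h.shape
(23, 2)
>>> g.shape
(2, 2)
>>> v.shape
(3, 7, 2)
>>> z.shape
(3, 7, 3)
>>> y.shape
(2, 3)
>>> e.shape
(3, 7, 2)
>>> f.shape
(2, 7, 2)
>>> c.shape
(2, 2, 2)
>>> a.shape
(2, 3)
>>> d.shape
(7, 7)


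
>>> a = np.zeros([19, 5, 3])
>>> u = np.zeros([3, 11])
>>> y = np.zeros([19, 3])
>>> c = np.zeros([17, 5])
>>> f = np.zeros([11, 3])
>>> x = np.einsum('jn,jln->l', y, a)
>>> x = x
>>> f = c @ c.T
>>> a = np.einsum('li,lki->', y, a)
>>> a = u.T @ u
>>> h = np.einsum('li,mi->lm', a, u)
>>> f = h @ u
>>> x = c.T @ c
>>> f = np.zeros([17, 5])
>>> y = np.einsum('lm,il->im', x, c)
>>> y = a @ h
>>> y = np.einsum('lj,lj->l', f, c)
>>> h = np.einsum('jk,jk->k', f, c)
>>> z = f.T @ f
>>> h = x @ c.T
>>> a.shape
(11, 11)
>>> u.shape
(3, 11)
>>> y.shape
(17,)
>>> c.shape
(17, 5)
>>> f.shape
(17, 5)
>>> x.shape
(5, 5)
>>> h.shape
(5, 17)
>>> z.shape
(5, 5)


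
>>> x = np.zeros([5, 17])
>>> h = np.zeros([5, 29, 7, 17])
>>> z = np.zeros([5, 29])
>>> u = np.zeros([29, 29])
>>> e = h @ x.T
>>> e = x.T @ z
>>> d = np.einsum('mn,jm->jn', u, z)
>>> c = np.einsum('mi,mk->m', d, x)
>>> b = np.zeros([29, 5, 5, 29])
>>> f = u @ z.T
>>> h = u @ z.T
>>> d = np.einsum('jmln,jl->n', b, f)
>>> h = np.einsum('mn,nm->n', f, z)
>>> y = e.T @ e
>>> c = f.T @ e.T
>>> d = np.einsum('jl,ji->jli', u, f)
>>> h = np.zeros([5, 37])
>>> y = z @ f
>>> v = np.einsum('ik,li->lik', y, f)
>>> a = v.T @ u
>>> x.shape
(5, 17)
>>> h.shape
(5, 37)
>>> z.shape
(5, 29)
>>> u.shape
(29, 29)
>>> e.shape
(17, 29)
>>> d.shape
(29, 29, 5)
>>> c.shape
(5, 17)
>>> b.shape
(29, 5, 5, 29)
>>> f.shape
(29, 5)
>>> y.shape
(5, 5)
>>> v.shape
(29, 5, 5)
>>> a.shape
(5, 5, 29)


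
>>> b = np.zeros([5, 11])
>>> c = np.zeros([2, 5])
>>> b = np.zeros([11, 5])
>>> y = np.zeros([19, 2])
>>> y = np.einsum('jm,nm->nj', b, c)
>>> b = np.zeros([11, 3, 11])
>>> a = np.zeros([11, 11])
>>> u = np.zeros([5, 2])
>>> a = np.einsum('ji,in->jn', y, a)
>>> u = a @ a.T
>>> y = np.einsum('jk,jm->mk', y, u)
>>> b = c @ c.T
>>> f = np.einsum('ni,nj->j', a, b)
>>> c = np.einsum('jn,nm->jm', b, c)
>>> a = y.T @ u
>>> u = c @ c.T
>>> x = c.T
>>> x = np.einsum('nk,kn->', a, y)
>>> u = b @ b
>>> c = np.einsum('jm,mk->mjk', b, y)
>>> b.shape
(2, 2)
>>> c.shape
(2, 2, 11)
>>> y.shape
(2, 11)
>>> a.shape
(11, 2)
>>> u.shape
(2, 2)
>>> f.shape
(2,)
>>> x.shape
()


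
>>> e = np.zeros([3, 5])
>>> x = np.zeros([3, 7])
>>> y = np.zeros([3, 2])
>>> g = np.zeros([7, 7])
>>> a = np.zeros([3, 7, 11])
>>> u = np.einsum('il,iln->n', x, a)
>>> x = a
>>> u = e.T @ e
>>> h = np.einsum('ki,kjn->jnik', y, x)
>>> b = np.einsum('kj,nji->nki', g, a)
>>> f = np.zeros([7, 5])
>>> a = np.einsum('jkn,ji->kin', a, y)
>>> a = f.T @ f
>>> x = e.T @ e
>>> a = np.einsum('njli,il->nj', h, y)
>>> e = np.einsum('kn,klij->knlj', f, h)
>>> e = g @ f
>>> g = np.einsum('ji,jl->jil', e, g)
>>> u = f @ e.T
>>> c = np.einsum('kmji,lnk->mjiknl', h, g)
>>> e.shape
(7, 5)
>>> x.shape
(5, 5)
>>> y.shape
(3, 2)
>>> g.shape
(7, 5, 7)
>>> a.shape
(7, 11)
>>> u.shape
(7, 7)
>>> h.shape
(7, 11, 2, 3)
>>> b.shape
(3, 7, 11)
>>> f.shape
(7, 5)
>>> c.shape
(11, 2, 3, 7, 5, 7)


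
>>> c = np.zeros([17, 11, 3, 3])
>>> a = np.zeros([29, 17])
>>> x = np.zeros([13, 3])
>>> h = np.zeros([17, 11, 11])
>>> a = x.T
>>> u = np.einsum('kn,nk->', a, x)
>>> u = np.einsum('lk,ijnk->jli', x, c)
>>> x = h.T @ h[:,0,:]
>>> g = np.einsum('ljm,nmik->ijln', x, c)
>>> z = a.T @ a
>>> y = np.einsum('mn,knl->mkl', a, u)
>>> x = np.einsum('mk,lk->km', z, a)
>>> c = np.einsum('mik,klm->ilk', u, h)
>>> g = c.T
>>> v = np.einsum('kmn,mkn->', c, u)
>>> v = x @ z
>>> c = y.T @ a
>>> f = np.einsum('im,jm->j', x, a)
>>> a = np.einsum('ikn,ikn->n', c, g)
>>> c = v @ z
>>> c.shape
(13, 13)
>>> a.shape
(13,)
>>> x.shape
(13, 13)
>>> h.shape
(17, 11, 11)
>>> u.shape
(11, 13, 17)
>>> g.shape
(17, 11, 13)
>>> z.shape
(13, 13)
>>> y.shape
(3, 11, 17)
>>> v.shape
(13, 13)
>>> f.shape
(3,)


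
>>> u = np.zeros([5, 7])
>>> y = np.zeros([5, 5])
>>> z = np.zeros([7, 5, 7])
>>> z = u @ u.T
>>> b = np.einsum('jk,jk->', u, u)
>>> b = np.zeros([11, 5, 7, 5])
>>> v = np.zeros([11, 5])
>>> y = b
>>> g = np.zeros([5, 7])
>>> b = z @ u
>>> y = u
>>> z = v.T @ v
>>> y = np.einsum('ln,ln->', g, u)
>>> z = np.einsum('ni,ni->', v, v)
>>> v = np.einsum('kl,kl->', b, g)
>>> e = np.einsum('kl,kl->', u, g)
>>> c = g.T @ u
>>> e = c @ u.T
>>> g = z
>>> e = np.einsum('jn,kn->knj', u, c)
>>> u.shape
(5, 7)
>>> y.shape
()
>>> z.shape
()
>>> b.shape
(5, 7)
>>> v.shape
()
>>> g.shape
()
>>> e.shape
(7, 7, 5)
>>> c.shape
(7, 7)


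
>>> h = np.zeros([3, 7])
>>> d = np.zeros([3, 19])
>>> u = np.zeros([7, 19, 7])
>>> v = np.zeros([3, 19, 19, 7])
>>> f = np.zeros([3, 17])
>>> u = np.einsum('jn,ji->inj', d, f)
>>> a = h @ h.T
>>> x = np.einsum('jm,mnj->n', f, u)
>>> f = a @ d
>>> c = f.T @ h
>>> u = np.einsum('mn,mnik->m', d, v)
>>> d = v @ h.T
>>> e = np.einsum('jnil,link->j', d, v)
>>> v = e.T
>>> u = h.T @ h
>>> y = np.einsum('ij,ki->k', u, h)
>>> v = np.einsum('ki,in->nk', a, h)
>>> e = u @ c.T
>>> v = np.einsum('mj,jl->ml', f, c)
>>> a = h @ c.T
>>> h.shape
(3, 7)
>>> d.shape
(3, 19, 19, 3)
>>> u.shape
(7, 7)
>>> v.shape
(3, 7)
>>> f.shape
(3, 19)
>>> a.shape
(3, 19)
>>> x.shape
(19,)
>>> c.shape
(19, 7)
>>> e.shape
(7, 19)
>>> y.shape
(3,)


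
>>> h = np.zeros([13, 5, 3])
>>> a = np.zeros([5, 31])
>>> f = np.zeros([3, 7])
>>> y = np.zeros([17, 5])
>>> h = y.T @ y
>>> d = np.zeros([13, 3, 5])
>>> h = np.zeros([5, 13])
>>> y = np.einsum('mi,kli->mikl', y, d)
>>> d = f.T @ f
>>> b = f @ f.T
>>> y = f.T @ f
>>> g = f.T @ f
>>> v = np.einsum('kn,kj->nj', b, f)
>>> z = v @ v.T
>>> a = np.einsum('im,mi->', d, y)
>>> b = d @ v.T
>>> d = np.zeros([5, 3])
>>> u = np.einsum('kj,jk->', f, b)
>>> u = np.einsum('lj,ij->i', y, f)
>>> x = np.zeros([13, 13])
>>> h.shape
(5, 13)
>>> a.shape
()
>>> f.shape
(3, 7)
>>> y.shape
(7, 7)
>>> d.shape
(5, 3)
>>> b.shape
(7, 3)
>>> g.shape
(7, 7)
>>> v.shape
(3, 7)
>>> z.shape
(3, 3)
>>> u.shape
(3,)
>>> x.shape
(13, 13)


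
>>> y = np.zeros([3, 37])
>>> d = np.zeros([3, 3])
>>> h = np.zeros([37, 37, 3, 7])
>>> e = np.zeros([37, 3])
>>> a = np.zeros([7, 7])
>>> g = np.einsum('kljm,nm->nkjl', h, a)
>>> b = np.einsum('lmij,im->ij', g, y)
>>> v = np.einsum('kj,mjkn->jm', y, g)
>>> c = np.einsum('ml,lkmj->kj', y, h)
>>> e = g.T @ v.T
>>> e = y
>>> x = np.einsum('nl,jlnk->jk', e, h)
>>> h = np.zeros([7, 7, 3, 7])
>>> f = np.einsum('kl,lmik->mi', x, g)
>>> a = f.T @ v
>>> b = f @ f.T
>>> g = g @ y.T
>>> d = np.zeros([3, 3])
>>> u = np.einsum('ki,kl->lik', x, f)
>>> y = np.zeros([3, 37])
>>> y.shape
(3, 37)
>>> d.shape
(3, 3)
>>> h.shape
(7, 7, 3, 7)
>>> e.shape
(3, 37)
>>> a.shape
(3, 7)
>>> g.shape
(7, 37, 3, 3)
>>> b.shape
(37, 37)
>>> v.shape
(37, 7)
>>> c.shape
(37, 7)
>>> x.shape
(37, 7)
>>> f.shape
(37, 3)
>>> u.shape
(3, 7, 37)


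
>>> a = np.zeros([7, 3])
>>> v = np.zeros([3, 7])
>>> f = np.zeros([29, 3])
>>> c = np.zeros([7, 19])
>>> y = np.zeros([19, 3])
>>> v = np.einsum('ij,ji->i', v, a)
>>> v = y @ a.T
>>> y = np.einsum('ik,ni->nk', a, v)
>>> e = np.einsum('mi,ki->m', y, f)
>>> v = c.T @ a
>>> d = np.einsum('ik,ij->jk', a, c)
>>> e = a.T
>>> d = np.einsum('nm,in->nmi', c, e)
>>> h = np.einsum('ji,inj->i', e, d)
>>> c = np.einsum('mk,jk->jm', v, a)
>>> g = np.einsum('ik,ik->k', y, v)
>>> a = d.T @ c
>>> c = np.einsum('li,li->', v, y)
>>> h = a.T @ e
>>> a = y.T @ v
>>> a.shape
(3, 3)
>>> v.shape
(19, 3)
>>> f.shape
(29, 3)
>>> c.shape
()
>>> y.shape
(19, 3)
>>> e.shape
(3, 7)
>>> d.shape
(7, 19, 3)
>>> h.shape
(19, 19, 7)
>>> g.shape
(3,)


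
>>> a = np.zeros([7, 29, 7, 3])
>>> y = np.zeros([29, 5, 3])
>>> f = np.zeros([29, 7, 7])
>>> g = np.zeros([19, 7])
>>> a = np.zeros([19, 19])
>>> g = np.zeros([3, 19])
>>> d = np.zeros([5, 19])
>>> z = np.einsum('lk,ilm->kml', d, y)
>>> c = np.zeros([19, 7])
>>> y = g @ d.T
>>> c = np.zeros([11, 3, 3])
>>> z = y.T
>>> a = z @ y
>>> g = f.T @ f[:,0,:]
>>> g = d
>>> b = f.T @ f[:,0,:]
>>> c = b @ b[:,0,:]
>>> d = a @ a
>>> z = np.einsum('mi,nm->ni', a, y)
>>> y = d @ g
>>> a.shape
(5, 5)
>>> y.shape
(5, 19)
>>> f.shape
(29, 7, 7)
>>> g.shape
(5, 19)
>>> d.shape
(5, 5)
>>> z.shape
(3, 5)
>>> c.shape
(7, 7, 7)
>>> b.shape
(7, 7, 7)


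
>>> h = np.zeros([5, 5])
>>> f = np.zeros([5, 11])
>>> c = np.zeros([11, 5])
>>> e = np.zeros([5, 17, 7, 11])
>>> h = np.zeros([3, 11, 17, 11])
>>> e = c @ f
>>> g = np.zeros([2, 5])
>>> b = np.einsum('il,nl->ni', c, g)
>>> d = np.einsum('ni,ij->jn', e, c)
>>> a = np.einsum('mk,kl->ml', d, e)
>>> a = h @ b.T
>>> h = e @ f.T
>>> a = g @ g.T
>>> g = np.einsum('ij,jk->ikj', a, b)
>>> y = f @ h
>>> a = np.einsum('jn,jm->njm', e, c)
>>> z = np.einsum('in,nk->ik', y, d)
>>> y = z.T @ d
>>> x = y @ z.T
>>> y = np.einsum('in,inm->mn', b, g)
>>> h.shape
(11, 5)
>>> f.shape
(5, 11)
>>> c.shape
(11, 5)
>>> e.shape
(11, 11)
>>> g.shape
(2, 11, 2)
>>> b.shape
(2, 11)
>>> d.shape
(5, 11)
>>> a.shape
(11, 11, 5)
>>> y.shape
(2, 11)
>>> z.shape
(5, 11)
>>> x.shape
(11, 5)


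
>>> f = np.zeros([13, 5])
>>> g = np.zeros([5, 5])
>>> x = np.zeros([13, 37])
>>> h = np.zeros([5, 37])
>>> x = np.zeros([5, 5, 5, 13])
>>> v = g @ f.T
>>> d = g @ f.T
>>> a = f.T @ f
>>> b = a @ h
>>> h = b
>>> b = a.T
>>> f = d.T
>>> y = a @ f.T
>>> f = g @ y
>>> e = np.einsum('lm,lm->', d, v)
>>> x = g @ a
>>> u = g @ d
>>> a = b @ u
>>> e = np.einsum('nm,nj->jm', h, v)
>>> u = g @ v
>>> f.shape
(5, 13)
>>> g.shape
(5, 5)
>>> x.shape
(5, 5)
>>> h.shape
(5, 37)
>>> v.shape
(5, 13)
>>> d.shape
(5, 13)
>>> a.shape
(5, 13)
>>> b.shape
(5, 5)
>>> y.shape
(5, 13)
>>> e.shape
(13, 37)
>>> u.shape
(5, 13)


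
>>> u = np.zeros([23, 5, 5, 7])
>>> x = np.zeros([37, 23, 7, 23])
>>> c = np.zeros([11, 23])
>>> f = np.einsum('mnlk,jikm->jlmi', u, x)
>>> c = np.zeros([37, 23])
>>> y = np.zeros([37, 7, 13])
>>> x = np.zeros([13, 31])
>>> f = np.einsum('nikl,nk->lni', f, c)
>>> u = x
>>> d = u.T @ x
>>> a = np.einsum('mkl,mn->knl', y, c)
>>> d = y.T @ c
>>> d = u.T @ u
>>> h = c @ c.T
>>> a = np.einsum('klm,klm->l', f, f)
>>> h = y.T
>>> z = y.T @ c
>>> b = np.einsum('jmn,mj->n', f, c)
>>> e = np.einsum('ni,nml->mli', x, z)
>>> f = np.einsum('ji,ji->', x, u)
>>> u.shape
(13, 31)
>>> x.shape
(13, 31)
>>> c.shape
(37, 23)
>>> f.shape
()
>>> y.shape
(37, 7, 13)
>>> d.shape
(31, 31)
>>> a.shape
(37,)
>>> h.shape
(13, 7, 37)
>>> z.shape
(13, 7, 23)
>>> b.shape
(5,)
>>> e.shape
(7, 23, 31)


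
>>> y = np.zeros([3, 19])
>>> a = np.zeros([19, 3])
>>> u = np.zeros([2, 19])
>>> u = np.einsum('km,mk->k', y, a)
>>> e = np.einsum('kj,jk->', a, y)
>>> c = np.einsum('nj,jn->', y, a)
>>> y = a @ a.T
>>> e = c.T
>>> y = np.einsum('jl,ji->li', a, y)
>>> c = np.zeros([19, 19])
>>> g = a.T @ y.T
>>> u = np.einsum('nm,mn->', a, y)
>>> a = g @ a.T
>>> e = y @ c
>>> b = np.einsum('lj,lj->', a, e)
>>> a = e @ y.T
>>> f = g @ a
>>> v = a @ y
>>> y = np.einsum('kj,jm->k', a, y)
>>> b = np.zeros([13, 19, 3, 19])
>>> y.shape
(3,)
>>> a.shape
(3, 3)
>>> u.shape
()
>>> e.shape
(3, 19)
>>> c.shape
(19, 19)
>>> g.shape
(3, 3)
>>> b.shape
(13, 19, 3, 19)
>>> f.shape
(3, 3)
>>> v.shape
(3, 19)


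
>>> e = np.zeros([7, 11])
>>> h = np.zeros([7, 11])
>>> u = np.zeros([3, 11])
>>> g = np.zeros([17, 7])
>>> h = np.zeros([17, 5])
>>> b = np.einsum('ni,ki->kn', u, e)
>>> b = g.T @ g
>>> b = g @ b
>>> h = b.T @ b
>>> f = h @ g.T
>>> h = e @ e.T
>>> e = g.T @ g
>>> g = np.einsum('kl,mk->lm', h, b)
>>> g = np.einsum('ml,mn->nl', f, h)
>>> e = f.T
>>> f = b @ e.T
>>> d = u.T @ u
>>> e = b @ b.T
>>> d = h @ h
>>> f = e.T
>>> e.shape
(17, 17)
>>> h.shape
(7, 7)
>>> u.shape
(3, 11)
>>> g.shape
(7, 17)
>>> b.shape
(17, 7)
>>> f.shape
(17, 17)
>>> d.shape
(7, 7)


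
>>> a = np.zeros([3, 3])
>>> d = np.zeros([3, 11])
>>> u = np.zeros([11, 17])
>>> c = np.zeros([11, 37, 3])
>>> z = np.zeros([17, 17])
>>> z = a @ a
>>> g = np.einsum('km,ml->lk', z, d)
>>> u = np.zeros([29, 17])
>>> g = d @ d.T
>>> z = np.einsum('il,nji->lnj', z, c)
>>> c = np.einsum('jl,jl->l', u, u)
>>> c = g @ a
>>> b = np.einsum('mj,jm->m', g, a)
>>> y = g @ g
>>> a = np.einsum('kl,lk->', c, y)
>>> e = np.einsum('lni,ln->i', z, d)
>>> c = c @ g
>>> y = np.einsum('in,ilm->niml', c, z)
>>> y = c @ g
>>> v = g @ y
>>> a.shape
()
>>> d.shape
(3, 11)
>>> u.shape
(29, 17)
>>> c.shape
(3, 3)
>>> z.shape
(3, 11, 37)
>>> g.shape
(3, 3)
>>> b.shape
(3,)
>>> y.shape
(3, 3)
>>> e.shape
(37,)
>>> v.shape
(3, 3)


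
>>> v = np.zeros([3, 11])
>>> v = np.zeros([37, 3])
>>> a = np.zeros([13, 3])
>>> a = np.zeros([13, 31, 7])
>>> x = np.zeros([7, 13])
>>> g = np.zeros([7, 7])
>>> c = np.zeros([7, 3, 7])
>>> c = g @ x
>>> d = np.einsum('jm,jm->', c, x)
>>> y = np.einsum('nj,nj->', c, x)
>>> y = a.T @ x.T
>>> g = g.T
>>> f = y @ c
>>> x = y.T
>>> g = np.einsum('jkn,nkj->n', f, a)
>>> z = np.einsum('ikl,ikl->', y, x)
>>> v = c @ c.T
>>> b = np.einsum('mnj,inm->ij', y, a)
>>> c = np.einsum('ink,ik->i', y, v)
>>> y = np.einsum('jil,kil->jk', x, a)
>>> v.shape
(7, 7)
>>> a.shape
(13, 31, 7)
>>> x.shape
(7, 31, 7)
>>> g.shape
(13,)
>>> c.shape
(7,)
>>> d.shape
()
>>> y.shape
(7, 13)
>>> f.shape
(7, 31, 13)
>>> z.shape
()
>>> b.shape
(13, 7)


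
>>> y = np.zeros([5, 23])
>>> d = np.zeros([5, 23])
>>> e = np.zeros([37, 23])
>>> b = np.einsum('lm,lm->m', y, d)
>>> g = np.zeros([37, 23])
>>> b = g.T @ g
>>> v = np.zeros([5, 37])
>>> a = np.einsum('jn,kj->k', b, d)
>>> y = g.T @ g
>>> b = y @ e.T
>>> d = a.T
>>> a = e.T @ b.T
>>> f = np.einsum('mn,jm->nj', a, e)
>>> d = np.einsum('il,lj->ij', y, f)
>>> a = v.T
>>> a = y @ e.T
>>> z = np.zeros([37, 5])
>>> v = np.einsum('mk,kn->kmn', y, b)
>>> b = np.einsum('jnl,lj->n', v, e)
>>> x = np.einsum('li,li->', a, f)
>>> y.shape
(23, 23)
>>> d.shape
(23, 37)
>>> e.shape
(37, 23)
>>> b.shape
(23,)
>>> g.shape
(37, 23)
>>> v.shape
(23, 23, 37)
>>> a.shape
(23, 37)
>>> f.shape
(23, 37)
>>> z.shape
(37, 5)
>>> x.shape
()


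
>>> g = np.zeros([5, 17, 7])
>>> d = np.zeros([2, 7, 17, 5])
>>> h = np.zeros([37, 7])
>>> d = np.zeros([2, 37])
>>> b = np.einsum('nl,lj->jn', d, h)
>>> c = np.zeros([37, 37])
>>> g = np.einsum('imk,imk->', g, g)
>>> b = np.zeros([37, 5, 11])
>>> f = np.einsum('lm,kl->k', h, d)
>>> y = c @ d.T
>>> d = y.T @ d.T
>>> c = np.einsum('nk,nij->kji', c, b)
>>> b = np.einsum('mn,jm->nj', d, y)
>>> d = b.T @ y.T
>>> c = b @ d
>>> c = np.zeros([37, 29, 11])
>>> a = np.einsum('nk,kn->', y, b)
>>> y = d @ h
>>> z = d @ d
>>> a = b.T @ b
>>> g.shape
()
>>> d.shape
(37, 37)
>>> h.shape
(37, 7)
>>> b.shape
(2, 37)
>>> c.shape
(37, 29, 11)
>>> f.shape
(2,)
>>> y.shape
(37, 7)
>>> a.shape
(37, 37)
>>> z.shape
(37, 37)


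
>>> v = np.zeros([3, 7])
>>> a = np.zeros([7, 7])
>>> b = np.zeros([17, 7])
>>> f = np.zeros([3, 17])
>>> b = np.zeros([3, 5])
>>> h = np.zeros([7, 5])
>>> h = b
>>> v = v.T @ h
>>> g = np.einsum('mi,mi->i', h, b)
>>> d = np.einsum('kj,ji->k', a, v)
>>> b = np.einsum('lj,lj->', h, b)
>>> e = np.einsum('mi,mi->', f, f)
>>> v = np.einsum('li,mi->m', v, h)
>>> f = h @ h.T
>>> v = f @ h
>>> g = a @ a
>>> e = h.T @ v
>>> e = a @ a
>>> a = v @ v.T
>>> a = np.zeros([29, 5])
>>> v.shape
(3, 5)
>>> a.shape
(29, 5)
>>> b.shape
()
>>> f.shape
(3, 3)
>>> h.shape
(3, 5)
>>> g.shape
(7, 7)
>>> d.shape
(7,)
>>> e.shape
(7, 7)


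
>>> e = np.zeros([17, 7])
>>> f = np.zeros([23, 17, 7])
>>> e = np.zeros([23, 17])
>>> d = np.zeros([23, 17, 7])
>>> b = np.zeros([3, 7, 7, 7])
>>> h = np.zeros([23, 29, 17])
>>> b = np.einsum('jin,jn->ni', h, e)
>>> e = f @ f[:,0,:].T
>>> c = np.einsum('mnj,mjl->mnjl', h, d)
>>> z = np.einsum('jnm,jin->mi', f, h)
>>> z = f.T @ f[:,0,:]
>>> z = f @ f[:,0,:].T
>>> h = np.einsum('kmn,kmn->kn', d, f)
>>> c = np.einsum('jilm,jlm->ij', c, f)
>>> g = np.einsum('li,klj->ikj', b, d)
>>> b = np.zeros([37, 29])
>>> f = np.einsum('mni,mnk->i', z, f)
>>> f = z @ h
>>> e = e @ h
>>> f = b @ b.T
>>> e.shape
(23, 17, 7)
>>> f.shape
(37, 37)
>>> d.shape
(23, 17, 7)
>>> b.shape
(37, 29)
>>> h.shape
(23, 7)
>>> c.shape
(29, 23)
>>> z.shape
(23, 17, 23)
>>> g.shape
(29, 23, 7)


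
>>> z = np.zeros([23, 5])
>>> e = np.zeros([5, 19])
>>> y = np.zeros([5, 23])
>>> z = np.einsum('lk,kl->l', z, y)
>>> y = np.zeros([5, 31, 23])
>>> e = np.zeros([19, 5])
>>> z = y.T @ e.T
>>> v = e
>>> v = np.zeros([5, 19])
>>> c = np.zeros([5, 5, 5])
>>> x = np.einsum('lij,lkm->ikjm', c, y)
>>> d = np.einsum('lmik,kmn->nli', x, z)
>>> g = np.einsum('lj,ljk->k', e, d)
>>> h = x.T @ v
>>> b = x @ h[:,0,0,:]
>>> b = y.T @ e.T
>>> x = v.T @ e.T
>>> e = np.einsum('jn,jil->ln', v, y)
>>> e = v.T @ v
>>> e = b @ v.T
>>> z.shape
(23, 31, 19)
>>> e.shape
(23, 31, 5)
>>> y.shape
(5, 31, 23)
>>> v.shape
(5, 19)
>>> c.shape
(5, 5, 5)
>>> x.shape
(19, 19)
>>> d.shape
(19, 5, 5)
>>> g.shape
(5,)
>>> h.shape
(23, 5, 31, 19)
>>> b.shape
(23, 31, 19)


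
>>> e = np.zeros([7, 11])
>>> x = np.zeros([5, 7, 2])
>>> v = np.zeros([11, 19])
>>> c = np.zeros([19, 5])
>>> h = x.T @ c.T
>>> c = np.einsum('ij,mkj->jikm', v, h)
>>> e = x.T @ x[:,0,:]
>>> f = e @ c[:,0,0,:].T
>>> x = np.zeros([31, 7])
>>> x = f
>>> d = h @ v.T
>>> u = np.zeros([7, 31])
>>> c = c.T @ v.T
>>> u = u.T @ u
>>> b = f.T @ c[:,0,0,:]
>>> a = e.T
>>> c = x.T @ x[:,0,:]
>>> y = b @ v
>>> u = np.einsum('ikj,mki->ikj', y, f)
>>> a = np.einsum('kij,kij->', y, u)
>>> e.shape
(2, 7, 2)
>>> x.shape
(2, 7, 19)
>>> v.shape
(11, 19)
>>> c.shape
(19, 7, 19)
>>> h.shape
(2, 7, 19)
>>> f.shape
(2, 7, 19)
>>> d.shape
(2, 7, 11)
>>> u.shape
(19, 7, 19)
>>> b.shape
(19, 7, 11)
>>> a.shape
()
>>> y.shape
(19, 7, 19)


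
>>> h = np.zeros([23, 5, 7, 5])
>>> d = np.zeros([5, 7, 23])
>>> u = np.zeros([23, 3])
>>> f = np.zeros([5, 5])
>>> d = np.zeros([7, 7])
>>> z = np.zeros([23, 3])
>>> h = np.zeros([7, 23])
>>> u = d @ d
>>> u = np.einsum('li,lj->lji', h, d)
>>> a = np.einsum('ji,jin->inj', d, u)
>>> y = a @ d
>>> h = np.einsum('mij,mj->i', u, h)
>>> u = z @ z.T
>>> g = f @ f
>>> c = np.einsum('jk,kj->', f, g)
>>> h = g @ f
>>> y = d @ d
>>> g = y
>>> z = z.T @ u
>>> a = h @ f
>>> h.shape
(5, 5)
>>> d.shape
(7, 7)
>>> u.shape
(23, 23)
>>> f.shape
(5, 5)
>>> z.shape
(3, 23)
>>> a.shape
(5, 5)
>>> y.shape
(7, 7)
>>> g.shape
(7, 7)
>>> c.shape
()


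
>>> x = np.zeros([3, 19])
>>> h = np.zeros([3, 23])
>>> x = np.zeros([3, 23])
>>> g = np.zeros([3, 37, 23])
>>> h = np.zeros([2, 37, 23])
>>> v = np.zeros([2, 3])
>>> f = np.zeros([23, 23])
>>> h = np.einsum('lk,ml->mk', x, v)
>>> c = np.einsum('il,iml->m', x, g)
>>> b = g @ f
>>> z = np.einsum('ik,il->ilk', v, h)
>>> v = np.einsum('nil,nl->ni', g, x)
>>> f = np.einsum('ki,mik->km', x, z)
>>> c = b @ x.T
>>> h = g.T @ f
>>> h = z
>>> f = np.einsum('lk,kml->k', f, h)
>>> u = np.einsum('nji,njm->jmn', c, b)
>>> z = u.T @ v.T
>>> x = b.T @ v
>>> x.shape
(23, 37, 37)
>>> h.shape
(2, 23, 3)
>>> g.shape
(3, 37, 23)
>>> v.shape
(3, 37)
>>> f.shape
(2,)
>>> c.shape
(3, 37, 3)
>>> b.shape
(3, 37, 23)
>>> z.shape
(3, 23, 3)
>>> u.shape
(37, 23, 3)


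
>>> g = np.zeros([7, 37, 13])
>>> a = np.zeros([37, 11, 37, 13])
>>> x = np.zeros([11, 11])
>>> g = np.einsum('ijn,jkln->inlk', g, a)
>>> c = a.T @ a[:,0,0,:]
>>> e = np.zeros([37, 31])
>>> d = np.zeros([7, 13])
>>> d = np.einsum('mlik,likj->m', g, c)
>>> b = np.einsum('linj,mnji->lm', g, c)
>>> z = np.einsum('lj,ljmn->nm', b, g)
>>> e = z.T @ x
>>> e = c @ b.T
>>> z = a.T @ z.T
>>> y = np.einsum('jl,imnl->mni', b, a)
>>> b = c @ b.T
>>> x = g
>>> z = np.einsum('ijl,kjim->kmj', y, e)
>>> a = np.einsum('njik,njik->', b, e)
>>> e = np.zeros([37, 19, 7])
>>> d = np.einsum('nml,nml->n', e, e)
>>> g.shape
(7, 13, 37, 11)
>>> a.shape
()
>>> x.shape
(7, 13, 37, 11)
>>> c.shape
(13, 37, 11, 13)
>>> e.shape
(37, 19, 7)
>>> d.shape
(37,)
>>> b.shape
(13, 37, 11, 7)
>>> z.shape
(13, 7, 37)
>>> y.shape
(11, 37, 37)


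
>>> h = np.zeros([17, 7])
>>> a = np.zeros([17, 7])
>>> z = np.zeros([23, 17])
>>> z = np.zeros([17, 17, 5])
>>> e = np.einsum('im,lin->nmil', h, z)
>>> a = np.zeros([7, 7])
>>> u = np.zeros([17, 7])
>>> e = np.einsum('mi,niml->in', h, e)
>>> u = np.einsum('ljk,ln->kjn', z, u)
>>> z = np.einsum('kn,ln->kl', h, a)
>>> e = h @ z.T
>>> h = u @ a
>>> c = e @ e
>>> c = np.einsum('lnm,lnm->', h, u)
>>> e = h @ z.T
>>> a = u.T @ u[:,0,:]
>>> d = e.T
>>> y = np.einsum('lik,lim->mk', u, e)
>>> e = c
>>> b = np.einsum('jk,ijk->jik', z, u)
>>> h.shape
(5, 17, 7)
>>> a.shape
(7, 17, 7)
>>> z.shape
(17, 7)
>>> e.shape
()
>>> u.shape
(5, 17, 7)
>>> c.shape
()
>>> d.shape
(17, 17, 5)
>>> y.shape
(17, 7)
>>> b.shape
(17, 5, 7)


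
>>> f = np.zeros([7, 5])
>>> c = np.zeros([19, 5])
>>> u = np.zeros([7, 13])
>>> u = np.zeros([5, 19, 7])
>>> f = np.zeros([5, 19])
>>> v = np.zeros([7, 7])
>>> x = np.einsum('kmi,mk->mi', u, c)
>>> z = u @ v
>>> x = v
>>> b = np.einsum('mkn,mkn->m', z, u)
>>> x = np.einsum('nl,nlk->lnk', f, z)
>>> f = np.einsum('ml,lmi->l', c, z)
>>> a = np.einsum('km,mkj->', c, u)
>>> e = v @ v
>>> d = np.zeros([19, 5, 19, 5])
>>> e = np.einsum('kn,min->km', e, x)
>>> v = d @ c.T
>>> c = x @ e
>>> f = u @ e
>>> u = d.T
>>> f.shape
(5, 19, 19)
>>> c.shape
(19, 5, 19)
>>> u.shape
(5, 19, 5, 19)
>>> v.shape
(19, 5, 19, 19)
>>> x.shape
(19, 5, 7)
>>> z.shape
(5, 19, 7)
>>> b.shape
(5,)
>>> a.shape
()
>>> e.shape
(7, 19)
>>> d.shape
(19, 5, 19, 5)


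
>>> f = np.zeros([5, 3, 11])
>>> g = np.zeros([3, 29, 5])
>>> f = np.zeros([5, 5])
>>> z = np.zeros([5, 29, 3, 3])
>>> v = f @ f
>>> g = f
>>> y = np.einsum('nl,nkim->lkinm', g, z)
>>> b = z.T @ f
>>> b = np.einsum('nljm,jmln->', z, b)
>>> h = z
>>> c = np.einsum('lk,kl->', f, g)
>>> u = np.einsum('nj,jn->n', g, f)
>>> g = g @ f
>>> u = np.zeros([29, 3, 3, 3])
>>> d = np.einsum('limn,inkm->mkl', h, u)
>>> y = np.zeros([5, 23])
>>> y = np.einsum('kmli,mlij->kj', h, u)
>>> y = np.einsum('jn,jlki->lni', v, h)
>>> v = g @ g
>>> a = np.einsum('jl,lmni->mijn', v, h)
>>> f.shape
(5, 5)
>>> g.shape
(5, 5)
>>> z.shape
(5, 29, 3, 3)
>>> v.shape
(5, 5)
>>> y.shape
(29, 5, 3)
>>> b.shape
()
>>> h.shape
(5, 29, 3, 3)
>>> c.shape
()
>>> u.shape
(29, 3, 3, 3)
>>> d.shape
(3, 3, 5)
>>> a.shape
(29, 3, 5, 3)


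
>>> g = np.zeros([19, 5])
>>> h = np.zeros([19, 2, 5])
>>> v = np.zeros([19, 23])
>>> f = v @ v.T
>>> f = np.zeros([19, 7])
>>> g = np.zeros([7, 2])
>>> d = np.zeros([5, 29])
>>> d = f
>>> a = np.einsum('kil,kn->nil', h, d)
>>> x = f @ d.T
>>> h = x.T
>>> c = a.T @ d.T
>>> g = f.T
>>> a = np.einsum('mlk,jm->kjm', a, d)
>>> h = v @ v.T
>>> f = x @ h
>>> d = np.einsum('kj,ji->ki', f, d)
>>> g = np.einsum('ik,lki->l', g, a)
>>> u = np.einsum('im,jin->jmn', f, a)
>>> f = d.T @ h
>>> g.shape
(5,)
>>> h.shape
(19, 19)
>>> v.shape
(19, 23)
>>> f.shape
(7, 19)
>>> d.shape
(19, 7)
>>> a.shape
(5, 19, 7)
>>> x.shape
(19, 19)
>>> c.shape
(5, 2, 19)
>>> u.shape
(5, 19, 7)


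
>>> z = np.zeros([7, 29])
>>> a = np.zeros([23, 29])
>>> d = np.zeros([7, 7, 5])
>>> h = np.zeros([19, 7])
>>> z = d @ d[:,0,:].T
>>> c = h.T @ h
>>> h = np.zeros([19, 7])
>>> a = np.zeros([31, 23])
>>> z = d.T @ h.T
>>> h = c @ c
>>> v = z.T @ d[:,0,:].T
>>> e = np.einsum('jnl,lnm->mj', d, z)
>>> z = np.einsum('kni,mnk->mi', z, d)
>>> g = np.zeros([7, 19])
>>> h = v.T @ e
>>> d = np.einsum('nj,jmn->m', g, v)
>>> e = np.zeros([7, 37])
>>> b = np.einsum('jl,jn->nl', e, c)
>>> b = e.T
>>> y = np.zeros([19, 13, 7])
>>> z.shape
(7, 19)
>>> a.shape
(31, 23)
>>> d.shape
(7,)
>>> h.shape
(7, 7, 7)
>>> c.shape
(7, 7)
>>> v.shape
(19, 7, 7)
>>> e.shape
(7, 37)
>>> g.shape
(7, 19)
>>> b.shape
(37, 7)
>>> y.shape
(19, 13, 7)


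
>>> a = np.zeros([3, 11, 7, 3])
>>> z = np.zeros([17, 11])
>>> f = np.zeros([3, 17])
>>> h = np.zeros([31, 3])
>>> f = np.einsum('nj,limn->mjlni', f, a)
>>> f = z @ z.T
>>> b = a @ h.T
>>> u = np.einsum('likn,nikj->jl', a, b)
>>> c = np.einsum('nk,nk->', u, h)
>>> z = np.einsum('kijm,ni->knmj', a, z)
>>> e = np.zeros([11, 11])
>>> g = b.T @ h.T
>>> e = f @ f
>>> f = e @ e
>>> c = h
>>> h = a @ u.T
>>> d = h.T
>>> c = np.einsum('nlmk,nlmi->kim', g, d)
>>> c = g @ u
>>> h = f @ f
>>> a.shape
(3, 11, 7, 3)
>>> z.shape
(3, 17, 3, 7)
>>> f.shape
(17, 17)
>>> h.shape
(17, 17)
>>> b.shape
(3, 11, 7, 31)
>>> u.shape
(31, 3)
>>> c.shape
(31, 7, 11, 3)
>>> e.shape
(17, 17)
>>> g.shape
(31, 7, 11, 31)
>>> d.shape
(31, 7, 11, 3)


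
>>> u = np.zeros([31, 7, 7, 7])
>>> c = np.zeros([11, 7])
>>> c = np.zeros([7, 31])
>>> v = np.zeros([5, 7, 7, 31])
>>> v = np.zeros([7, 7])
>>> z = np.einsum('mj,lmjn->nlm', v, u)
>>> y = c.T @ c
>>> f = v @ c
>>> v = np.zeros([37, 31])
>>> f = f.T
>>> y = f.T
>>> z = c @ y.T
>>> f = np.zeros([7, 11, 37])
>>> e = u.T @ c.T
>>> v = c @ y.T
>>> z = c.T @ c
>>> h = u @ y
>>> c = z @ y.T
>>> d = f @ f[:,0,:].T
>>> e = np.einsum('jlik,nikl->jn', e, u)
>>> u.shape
(31, 7, 7, 7)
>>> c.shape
(31, 7)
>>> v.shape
(7, 7)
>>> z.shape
(31, 31)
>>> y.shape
(7, 31)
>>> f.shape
(7, 11, 37)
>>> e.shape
(7, 31)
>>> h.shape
(31, 7, 7, 31)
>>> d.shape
(7, 11, 7)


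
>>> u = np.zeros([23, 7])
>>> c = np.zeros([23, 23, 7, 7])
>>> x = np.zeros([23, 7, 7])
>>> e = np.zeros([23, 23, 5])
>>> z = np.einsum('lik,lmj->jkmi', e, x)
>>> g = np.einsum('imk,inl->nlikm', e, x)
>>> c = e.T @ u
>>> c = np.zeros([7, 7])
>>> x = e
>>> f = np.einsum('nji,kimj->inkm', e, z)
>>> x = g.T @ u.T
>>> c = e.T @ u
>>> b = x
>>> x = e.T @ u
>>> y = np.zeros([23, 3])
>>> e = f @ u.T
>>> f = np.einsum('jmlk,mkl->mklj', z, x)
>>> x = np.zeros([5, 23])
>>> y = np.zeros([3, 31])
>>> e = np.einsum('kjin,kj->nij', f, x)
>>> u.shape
(23, 7)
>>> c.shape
(5, 23, 7)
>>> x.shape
(5, 23)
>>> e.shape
(7, 7, 23)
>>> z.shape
(7, 5, 7, 23)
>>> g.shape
(7, 7, 23, 5, 23)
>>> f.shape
(5, 23, 7, 7)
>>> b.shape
(23, 5, 23, 7, 23)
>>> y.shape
(3, 31)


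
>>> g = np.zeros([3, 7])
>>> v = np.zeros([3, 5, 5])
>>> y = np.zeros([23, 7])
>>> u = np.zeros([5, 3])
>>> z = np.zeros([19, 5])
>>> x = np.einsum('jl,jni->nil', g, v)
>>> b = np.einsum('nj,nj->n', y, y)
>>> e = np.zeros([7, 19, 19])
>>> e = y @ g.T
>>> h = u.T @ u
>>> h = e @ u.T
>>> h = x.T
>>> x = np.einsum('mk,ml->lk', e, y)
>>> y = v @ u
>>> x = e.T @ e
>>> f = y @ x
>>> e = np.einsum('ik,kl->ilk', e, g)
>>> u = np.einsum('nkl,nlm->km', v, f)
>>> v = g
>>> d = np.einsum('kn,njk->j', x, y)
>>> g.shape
(3, 7)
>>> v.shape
(3, 7)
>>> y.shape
(3, 5, 3)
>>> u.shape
(5, 3)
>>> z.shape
(19, 5)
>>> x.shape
(3, 3)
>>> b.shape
(23,)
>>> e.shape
(23, 7, 3)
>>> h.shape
(7, 5, 5)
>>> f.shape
(3, 5, 3)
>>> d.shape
(5,)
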